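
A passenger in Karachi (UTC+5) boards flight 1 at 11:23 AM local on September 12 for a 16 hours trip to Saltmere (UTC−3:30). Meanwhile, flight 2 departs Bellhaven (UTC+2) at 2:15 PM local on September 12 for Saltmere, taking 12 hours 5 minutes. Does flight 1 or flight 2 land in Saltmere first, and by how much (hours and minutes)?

Flight 1 in UTC: 11:23 AM − 5:00 = 6:23 AM on Sep 12.
+16 hours → arrive 10:23 PM UTC on Sep 12.
Flight 2 in UTC: 2:15 PM − 2:00 = 12:15 PM on Sep 12.
+12 hours 5 minutes → arrive 12:20 AM UTC on Sep 13.
Flight 1 lands earlier by 1 hour 57 minutes.

the first, by 1 hour 57 minutes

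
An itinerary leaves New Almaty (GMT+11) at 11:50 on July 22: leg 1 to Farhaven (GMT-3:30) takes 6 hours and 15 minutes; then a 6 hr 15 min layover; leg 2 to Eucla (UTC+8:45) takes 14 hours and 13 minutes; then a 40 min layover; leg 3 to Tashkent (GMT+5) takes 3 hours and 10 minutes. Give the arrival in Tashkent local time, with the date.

Convert departure to UTC: 11:50 − 11:00 = 00:50 UTC on Jul 22.
Add 6 hours and 15 minutes leg 1 → 07:05 UTC.
Add 6 hours 15 minutes layover in Farhaven → 13:20 UTC.
Add 14 hours 13 minutes leg 2 → 03:33 UTC (Jul 23).
Add 40 minutes layover in Eucla → 04:13 UTC.
Add 3 hours and 10 minutes leg 3 → 07:23 UTC.
Tashkent is UTC+5:00, so local arrival = 07:23 + 5:00 = 12:23 on Jul 23.

12:23 on July 23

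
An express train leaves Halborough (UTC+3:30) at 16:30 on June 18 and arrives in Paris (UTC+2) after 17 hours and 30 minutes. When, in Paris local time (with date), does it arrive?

08:30 on June 19

Convert departure to UTC: 16:30 − 3:30 = 13:00 UTC on Jun 18.
Add 17 hours and 30 minutes travel time → 06:30 UTC (Jun 19).
Paris is UTC+2:00, so local arrival = 06:30 + 2:00 = 08:30 on Jun 19.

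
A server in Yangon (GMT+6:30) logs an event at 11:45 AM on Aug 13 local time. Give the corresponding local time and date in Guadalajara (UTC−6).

11:15 PM on August 12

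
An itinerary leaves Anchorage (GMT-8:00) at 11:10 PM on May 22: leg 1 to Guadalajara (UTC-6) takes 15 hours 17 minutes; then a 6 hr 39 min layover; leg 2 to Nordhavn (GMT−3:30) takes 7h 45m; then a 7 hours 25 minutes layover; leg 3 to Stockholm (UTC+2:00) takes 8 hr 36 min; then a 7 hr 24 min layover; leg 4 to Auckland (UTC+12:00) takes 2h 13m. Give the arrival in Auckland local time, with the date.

2:29 AM on May 26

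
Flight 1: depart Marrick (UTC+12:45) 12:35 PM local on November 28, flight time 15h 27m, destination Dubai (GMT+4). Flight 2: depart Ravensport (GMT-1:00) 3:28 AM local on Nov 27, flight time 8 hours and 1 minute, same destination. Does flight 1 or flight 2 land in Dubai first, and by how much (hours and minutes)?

Flight 1 in UTC: 12:35 PM − 12:45 = 11:50 PM on Nov 27.
+15 hours and 27 minutes → arrive 3:17 PM UTC on Nov 28.
Flight 2 in UTC: 3:28 AM + 1:00 = 4:28 AM on Nov 27.
+8 hours 1 minute → arrive 12:29 PM UTC on Nov 27.
Flight 2 lands earlier by 26 hours 48 minutes.

the second, by 26 hours 48 minutes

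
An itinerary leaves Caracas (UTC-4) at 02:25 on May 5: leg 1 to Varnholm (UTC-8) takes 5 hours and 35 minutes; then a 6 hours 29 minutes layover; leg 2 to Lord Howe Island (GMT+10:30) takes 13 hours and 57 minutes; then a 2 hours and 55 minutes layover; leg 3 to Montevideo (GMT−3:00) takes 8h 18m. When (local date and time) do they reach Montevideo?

Convert departure to UTC: 02:25 + 4:00 = 06:25 UTC on May 5.
Add 5 hours and 35 minutes leg 1 → 12:00 UTC.
Add 6 hours and 29 minutes layover in Varnholm → 18:29 UTC.
Add 13 hours and 57 minutes leg 2 → 08:26 UTC (May 6).
Add 2 hours and 55 minutes layover in Lord Howe Island → 11:21 UTC.
Add 8 hours 18 minutes leg 3 → 19:39 UTC.
Montevideo is UTC−3:00, so local arrival = 19:39 − 3:00 = 16:39 on May 6.

16:39 on May 6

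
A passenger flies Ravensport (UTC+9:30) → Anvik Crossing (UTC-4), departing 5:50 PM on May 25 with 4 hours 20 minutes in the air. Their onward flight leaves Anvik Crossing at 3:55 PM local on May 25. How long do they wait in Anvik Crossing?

7 hours 15 minutes

Convert departure to UTC: 5:50 PM − 9:30 = 8:20 AM UTC on May 25.
Add 4 hours 20 minutes flight time → 12:40 PM UTC.
Anvik Crossing is UTC−4:00, so local arrival = 12:40 PM − 4:00 = 8:40 AM on May 25.
Layover = 3:55 PM − 8:40 AM = 7 hours 15 minutes.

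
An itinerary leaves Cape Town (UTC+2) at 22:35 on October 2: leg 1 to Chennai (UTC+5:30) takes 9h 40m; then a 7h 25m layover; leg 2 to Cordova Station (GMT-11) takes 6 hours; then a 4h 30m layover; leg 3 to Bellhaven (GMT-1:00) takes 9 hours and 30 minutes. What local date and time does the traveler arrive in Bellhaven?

08:40 on October 4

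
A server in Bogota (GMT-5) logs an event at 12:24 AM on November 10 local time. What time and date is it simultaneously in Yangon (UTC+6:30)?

11:54 AM on November 10

In UTC: 12:24 AM + 5:00 = 5:24 AM on Nov 10.
Yangon is UTC+6:30: 5:24 AM + 6:30 = 11:54 AM on Nov 10.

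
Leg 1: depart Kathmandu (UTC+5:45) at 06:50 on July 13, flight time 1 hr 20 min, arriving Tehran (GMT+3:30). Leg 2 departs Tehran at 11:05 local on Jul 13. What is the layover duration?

Convert departure to UTC: 06:50 − 5:45 = 01:05 UTC on Jul 13.
Add 1 hour 20 minutes flight time → 02:25 UTC.
Tehran is UTC+3:30, so local arrival = 02:25 + 3:30 = 05:55 on Jul 13.
Layover = 11:05 − 05:55 = 5 hours 10 minutes.

5 hours 10 minutes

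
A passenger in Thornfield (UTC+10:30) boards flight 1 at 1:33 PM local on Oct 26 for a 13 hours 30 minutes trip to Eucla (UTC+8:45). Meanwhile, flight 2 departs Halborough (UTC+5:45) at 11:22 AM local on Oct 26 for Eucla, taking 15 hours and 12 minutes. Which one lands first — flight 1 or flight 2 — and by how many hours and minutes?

the first, by 4 hours 16 minutes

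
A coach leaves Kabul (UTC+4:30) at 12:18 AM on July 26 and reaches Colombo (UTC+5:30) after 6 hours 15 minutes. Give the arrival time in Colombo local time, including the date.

Convert departure to UTC: 12:18 AM − 4:30 = 7:48 PM UTC on Jul 25.
Add 6 hours and 15 minutes travel time → 2:03 AM UTC (Jul 26).
Colombo is UTC+5:30, so local arrival = 2:03 AM + 5:30 = 7:33 AM on Jul 26.

7:33 AM on July 26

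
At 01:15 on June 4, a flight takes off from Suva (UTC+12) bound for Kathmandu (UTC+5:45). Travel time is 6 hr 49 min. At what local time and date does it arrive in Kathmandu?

Convert departure to UTC: 01:15 − 12:00 = 13:15 UTC on Jun 3.
Add 6 hours 49 minutes travel time → 20:04 UTC.
Kathmandu is UTC+5:45, so local arrival = 20:04 + 5:45 = 01:49 on Jun 4.

01:49 on June 4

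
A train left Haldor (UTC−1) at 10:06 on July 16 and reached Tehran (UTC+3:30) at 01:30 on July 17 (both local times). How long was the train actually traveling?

10 hours 54 minutes

Departure in UTC: 10:06 + 1:00 = 11:06 on Jul 16.
Arrival in UTC: 01:30 − 3:30 = 22:00 on Jul 16.
Elapsed = 22:00 − 11:06 = 10 hours 54 minutes.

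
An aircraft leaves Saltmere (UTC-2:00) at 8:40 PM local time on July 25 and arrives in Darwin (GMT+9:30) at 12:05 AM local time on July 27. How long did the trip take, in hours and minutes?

Departure in UTC: 8:40 PM + 2:00 = 10:40 PM on Jul 25.
Arrival in UTC: 12:05 AM − 9:30 = 2:35 PM on Jul 26.
Elapsed = 2:35 PM − 10:40 PM (+1 day) = 15 hours 55 minutes.

15 hours 55 minutes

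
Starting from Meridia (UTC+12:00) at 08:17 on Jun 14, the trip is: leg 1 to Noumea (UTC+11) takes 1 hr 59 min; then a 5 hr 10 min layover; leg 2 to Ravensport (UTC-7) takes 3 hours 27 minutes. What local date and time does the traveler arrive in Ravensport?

23:53 on June 13

Convert departure to UTC: 08:17 − 12:00 = 20:17 UTC on Jun 13.
Add 1 hour 59 minutes leg 1 → 22:16 UTC.
Add 5 hours 10 minutes layover in Noumea → 03:26 UTC (Jun 14).
Add 3 hours 27 minutes leg 2 → 06:53 UTC.
Ravensport is UTC−7:00, so local arrival = 06:53 − 7:00 = 23:53 on Jun 13.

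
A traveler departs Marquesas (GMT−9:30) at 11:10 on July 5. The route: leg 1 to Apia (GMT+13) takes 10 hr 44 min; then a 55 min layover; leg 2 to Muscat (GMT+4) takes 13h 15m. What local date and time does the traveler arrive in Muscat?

Convert departure to UTC: 11:10 + 9:30 = 20:40 UTC on Jul 5.
Add 10 hours and 44 minutes leg 1 → 07:24 UTC (Jul 6).
Add 55 minutes layover in Apia → 08:19 UTC.
Add 13 hours and 15 minutes leg 2 → 21:34 UTC.
Muscat is UTC+4:00, so local arrival = 21:34 + 4:00 = 01:34 on Jul 7.

01:34 on July 7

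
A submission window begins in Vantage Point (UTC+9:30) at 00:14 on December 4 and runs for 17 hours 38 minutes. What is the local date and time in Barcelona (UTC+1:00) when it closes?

09:22 on Dec 4

Convert start to UTC: 00:14 − 9:30 = 14:44 UTC on Dec 3.
Add 17 hours and 38 minutes duration → 08:22 UTC (Dec 4).
Barcelona is UTC+1:00, so local end time = 08:22 + 1:00 = 09:22 on Dec 4.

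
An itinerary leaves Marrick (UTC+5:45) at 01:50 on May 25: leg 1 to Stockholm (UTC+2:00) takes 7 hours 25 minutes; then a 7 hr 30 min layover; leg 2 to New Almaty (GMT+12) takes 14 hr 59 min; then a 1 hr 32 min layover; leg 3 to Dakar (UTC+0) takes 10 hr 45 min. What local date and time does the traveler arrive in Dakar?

Convert departure to UTC: 01:50 − 5:45 = 20:05 UTC on May 24.
Add 7 hours and 25 minutes leg 1 → 03:30 UTC (May 25).
Add 7 hours and 30 minutes layover in Stockholm → 11:00 UTC.
Add 14 hours and 59 minutes leg 2 → 01:59 UTC (May 26).
Add 1 hour 32 minutes layover in New Almaty → 03:31 UTC.
Add 10 hours 45 minutes leg 3 → 14:16 UTC.
Dakar is UTC+0, so local arrival is the same: 14:16 on May 26.

14:16 on May 26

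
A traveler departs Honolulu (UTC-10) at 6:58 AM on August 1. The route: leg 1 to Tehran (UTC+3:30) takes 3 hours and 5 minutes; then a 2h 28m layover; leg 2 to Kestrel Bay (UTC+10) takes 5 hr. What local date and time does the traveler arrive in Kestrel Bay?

1:31 PM on Aug 2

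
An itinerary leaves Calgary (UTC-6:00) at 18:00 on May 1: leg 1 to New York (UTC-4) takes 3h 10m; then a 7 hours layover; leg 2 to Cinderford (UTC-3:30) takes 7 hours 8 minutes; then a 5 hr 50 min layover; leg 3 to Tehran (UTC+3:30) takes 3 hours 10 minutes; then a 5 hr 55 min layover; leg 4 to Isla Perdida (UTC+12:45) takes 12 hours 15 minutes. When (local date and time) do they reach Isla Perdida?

Convert departure to UTC: 18:00 + 6:00 = 00:00 UTC on May 2.
Add 3 hours and 10 minutes leg 1 → 03:10 UTC.
Add 7 hours layover in New York → 10:10 UTC.
Add 7 hours 8 minutes leg 2 → 17:18 UTC.
Add 5 hours and 50 minutes layover in Cinderford → 23:08 UTC.
Add 3 hours and 10 minutes leg 3 → 02:18 UTC (May 3).
Add 5 hours and 55 minutes layover in Tehran → 08:13 UTC.
Add 12 hours 15 minutes leg 4 → 20:28 UTC.
Isla Perdida is UTC+12:45, so local arrival = 20:28 + 12:45 = 09:13 on May 4.

09:13 on May 4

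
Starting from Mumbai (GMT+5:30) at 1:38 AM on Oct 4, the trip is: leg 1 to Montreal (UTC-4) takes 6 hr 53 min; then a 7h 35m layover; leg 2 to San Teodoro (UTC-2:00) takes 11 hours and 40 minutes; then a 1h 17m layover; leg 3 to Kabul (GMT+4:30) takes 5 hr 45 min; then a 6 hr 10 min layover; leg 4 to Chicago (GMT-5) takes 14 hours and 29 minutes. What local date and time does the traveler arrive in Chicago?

8:57 PM on October 5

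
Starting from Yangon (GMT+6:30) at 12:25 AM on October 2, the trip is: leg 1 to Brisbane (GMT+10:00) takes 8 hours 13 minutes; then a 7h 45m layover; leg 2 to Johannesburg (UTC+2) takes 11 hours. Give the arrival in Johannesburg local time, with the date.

Convert departure to UTC: 12:25 AM − 6:30 = 5:55 PM UTC on Oct 1.
Add 8 hours 13 minutes leg 1 → 2:08 AM UTC (Oct 2).
Add 7 hours 45 minutes layover in Brisbane → 9:53 AM UTC.
Add 11 hours leg 2 → 8:53 PM UTC.
Johannesburg is UTC+2:00, so local arrival = 8:53 PM + 2:00 = 10:53 PM on Oct 2.

10:53 PM on Oct 2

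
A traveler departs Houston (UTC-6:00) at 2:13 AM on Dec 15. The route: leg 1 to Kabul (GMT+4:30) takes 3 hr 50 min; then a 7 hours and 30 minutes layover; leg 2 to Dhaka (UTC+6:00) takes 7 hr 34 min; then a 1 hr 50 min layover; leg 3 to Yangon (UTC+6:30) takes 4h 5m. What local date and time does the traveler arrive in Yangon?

Convert departure to UTC: 2:13 AM + 6:00 = 8:13 AM UTC on Dec 15.
Add 3 hours 50 minutes leg 1 → 12:03 PM UTC.
Add 7 hours and 30 minutes layover in Kabul → 7:33 PM UTC.
Add 7 hours and 34 minutes leg 2 → 3:07 AM UTC (Dec 16).
Add 1 hour 50 minutes layover in Dhaka → 4:57 AM UTC.
Add 4 hours and 5 minutes leg 3 → 9:02 AM UTC.
Yangon is UTC+6:30, so local arrival = 9:02 AM + 6:30 = 3:32 PM on Dec 16.

3:32 PM on December 16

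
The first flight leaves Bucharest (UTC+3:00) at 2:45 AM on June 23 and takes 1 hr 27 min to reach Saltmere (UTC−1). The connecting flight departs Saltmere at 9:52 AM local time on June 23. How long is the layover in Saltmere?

Convert departure to UTC: 2:45 AM − 3:00 = 11:45 PM UTC on Jun 22.
Add 1 hour and 27 minutes flight time → 1:12 AM UTC (Jun 23).
Saltmere is UTC−1:00, so local arrival = 1:12 AM − 1:00 = 12:12 AM on Jun 23.
Layover = 9:52 AM − 12:12 AM = 9 hours 40 minutes.

9 hours 40 minutes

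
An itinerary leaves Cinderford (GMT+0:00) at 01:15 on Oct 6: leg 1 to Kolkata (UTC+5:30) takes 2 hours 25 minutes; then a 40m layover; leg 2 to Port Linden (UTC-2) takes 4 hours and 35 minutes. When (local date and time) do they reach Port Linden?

Cinderford is at UTC+0, so departure is already 01:15 UTC on Oct 6.
Add 2 hours 25 minutes leg 1 → 03:40 UTC.
Add 40 minutes layover in Kolkata → 04:20 UTC.
Add 4 hours and 35 minutes leg 2 → 08:55 UTC.
Port Linden is UTC−2:00, so local arrival = 08:55 − 2:00 = 06:55 on Oct 6.

06:55 on Oct 6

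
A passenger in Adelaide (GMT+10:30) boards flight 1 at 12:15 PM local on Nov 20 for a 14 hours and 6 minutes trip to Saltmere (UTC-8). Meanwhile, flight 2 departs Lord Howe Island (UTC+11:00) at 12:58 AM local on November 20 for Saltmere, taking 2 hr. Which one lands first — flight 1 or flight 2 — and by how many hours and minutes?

the second, by 23 hours 53 minutes

Flight 1 in UTC: 12:15 PM − 10:30 = 1:45 AM on Nov 20.
+14 hours and 6 minutes → arrive 3:51 PM UTC on Nov 20.
Flight 2 in UTC: 12:58 AM − 11:00 = 1:58 PM on Nov 19.
+2 hours → arrive 3:58 PM UTC on Nov 19.
Flight 2 lands earlier by 23 hours 53 minutes.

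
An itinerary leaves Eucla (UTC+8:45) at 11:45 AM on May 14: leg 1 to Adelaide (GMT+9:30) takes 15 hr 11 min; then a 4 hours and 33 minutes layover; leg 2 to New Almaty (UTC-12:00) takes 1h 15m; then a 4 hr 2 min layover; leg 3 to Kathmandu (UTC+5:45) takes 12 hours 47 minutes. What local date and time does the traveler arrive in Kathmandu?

10:33 PM on May 15

Convert departure to UTC: 11:45 AM − 8:45 = 3:00 AM UTC on May 14.
Add 15 hours 11 minutes leg 1 → 6:11 PM UTC.
Add 4 hours 33 minutes layover in Adelaide → 10:44 PM UTC.
Add 1 hour 15 minutes leg 2 → 11:59 PM UTC.
Add 4 hours and 2 minutes layover in New Almaty → 4:01 AM UTC (May 15).
Add 12 hours 47 minutes leg 3 → 4:48 PM UTC.
Kathmandu is UTC+5:45, so local arrival = 4:48 PM + 5:45 = 10:33 PM on May 15.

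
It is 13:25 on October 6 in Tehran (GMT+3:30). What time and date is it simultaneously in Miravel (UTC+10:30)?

20:25 on October 6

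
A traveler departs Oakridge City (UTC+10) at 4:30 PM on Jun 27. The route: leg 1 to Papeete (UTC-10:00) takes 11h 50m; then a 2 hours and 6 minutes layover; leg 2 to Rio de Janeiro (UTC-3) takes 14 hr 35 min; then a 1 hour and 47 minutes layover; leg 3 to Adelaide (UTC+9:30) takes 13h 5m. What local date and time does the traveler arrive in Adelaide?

Convert departure to UTC: 4:30 PM − 10:00 = 6:30 AM UTC on Jun 27.
Add 11 hours 50 minutes leg 1 → 6:20 PM UTC.
Add 2 hours and 6 minutes layover in Papeete → 8:26 PM UTC.
Add 14 hours and 35 minutes leg 2 → 11:01 AM UTC (Jun 28).
Add 1 hour and 47 minutes layover in Rio de Janeiro → 12:48 PM UTC.
Add 13 hours 5 minutes leg 3 → 1:53 AM UTC (Jun 29).
Adelaide is UTC+9:30, so local arrival = 1:53 AM + 9:30 = 11:23 AM on Jun 29.

11:23 AM on June 29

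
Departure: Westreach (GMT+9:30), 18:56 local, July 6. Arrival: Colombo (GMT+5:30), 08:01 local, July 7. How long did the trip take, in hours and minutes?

17 hours 5 minutes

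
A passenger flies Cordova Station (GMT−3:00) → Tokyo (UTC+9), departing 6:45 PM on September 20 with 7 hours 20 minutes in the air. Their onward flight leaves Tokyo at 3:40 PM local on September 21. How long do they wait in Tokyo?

Convert departure to UTC: 6:45 PM + 3:00 = 9:45 PM UTC on Sep 20.
Add 7 hours 20 minutes flight time → 5:05 AM UTC (Sep 21).
Tokyo is UTC+9:00, so local arrival = 5:05 AM + 9:00 = 2:05 PM on Sep 21.
Layover = 3:40 PM − 2:05 PM = 1 hour 35 minutes.

1 hour 35 minutes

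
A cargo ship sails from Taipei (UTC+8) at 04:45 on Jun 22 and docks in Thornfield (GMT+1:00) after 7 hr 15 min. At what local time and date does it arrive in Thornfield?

Convert departure to UTC: 04:45 − 8:00 = 20:45 UTC on Jun 21.
Add 7 hours and 15 minutes travel time → 04:00 UTC (Jun 22).
Thornfield is UTC+1:00, so local arrival = 04:00 + 1:00 = 05:00 on Jun 22.

05:00 on Jun 22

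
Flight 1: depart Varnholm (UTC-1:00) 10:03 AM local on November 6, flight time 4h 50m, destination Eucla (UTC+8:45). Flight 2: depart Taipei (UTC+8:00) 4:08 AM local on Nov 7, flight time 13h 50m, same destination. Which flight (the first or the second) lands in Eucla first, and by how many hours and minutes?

Flight 1 in UTC: 10:03 AM + 1:00 = 11:03 AM on Nov 6.
+4 hours and 50 minutes → arrive 3:53 PM UTC on Nov 6.
Flight 2 in UTC: 4:08 AM − 8:00 = 8:08 PM on Nov 6.
+13 hours and 50 minutes → arrive 9:58 AM UTC on Nov 7.
Flight 1 lands earlier by 18 hours 5 minutes.

the first, by 18 hours 5 minutes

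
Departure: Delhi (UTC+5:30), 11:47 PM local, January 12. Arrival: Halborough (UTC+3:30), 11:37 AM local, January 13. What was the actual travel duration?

Halborough is 2:00 behind Delhi.
Clock-face elapsed time (ignoring zones) is 11 hours 50 minutes.
Actual elapsed = 11 hours 50 minutes + 2:00 = 13 hours 50 minutes.

13 hours 50 minutes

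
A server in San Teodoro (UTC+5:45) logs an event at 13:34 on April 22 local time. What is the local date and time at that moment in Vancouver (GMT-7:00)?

00:49 on April 22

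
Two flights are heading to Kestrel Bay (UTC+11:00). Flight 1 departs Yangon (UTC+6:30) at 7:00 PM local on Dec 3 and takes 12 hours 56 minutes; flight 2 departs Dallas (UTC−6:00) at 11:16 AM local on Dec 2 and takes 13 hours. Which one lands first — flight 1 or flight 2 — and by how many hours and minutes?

the second, by 19 hours 10 minutes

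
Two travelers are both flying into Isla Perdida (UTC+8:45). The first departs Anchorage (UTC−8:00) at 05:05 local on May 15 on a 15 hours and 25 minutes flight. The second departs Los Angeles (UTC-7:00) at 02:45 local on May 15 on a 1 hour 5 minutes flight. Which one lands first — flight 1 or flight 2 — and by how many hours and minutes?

the second, by 17 hours 40 minutes

Flight 1 in UTC: 05:05 + 8:00 = 13:05 on May 15.
+15 hours 25 minutes → arrive 04:30 UTC on May 16.
Flight 2 in UTC: 02:45 + 7:00 = 09:45 on May 15.
+1 hour and 5 minutes → arrive 10:50 UTC on May 15.
Flight 2 lands earlier by 17 hours 40 minutes.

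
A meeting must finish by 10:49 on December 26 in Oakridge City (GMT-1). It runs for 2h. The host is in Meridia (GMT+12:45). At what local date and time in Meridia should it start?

22:34 on December 26

Target end time in UTC: 10:49 + 1:00 = 11:49 on Dec 26.
Subtract 2 hours → start 09:49 UTC on Dec 26.
Meridia is UTC+12:45: 09:49 + 12:45 = 22:34 on Dec 26.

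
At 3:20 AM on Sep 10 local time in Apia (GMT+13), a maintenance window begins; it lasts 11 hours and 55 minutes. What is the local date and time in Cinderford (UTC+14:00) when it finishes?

4:15 PM on September 10

Convert start to UTC: 3:20 AM − 13:00 = 2:20 PM UTC on Sep 9.
Add 11 hours and 55 minutes duration → 2:15 AM UTC (Sep 10).
Cinderford is UTC+14:00, so local end time = 2:15 AM + 14:00 = 4:15 PM on Sep 10.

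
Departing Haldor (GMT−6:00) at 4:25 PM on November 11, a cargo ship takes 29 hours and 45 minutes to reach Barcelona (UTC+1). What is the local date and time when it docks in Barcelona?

5:10 AM on Nov 13

Convert departure to UTC: 4:25 PM + 6:00 = 10:25 PM UTC on Nov 11.
Add 29 hours and 45 minutes travel time → 4:10 AM UTC (Nov 13).
Barcelona is UTC+1:00, so local arrival = 4:10 AM + 1:00 = 5:10 AM on Nov 13.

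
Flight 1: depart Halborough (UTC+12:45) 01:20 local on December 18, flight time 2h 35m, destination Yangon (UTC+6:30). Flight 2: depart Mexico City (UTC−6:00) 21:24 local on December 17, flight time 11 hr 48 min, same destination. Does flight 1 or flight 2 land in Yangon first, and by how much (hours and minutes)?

the first, by 24 hours 2 minutes

Flight 1 in UTC: 01:20 − 12:45 = 12:35 on Dec 17.
+2 hours and 35 minutes → arrive 15:10 UTC on Dec 17.
Flight 2 in UTC: 21:24 + 6:00 = 03:24 on Dec 18.
+11 hours 48 minutes → arrive 15:12 UTC on Dec 18.
Flight 1 lands earlier by 24 hours 2 minutes.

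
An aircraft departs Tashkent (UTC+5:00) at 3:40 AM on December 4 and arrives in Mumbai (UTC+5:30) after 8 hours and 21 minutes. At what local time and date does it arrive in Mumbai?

Mumbai is 0:30 ahead of Tashkent.
After 8 hours 21 minutes it is 12:01 PM in Tashkent.
Shift by the zone difference: 12:01 PM + 0:30 = 12:31 PM on Dec 4 in Mumbai.

12:31 PM on December 4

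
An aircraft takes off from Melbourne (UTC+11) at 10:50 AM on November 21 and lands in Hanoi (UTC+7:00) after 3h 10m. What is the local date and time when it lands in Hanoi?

10:00 AM on November 21

Convert departure to UTC: 10:50 AM − 11:00 = 11:50 PM UTC on Nov 20.
Add 3 hours 10 minutes travel time → 3:00 AM UTC (Nov 21).
Hanoi is UTC+7:00, so local arrival = 3:00 AM + 7:00 = 10:00 AM on Nov 21.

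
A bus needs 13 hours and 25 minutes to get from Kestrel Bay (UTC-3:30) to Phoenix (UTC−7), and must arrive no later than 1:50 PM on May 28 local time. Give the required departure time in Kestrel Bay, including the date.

3:55 AM on May 28

Target arrival in UTC: 1:50 PM + 7:00 = 8:50 PM on May 28.
Subtract 13 hours 25 minutes → departure 7:25 AM UTC on May 28.
Kestrel Bay is UTC−3:30: 7:25 AM − 3:30 = 3:55 AM on May 28.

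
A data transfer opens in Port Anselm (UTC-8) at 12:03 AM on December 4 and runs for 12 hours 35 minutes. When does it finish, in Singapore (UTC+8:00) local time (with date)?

Convert start to UTC: 12:03 AM + 8:00 = 8:03 AM UTC on Dec 4.
Add 12 hours and 35 minutes duration → 8:38 PM UTC.
Singapore is UTC+8:00, so local end time = 8:38 PM + 8:00 = 4:38 AM on Dec 5.

4:38 AM on Dec 5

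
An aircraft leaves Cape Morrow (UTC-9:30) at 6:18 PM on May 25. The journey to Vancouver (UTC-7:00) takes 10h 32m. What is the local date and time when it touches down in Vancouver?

Vancouver is 2:30 ahead of Cape Morrow.
After 10 hours 32 minutes it is 4:50 AM (May 26) in Cape Morrow.
Shift by the zone difference: 4:50 AM + 2:30 = 7:20 AM on May 26 in Vancouver.

7:20 AM on May 26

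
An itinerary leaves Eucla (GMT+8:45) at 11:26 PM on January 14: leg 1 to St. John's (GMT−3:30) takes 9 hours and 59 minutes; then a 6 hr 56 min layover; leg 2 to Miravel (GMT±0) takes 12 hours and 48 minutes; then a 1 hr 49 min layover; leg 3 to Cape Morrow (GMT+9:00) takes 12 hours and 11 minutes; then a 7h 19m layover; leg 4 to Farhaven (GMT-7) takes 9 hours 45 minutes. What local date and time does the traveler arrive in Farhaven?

Convert departure to UTC: 11:26 PM − 8:45 = 2:41 PM UTC on Jan 14.
Add 9 hours 59 minutes leg 1 → 12:40 AM UTC (Jan 15).
Add 6 hours and 56 minutes layover in St. John's → 7:36 AM UTC.
Add 12 hours 48 minutes leg 2 → 8:24 PM UTC.
Add 1 hour 49 minutes layover in Miravel → 10:13 PM UTC.
Add 12 hours 11 minutes leg 3 → 10:24 AM UTC (Jan 16).
Add 7 hours and 19 minutes layover in Cape Morrow → 5:43 PM UTC.
Add 9 hours 45 minutes leg 4 → 3:28 AM UTC (Jan 17).
Farhaven is UTC−7:00, so local arrival = 3:28 AM − 7:00 = 8:28 PM on Jan 16.

8:28 PM on Jan 16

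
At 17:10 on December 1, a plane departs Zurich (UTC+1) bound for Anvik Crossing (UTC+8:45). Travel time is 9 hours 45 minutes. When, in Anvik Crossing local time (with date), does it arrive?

10:40 on December 2

Convert departure to UTC: 17:10 − 1:00 = 16:10 UTC on Dec 1.
Add 9 hours and 45 minutes travel time → 01:55 UTC (Dec 2).
Anvik Crossing is UTC+8:45, so local arrival = 01:55 + 8:45 = 10:40 on Dec 2.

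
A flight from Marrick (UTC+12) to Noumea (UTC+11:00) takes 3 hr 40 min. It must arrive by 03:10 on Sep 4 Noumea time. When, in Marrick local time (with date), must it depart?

00:30 on September 4

Target arrival in UTC: 03:10 − 11:00 = 16:10 on Sep 3.
Subtract 3 hours and 40 minutes → departure 12:30 UTC on Sep 3.
Marrick is UTC+12:00: 12:30 + 12:00 = 00:30 on Sep 4.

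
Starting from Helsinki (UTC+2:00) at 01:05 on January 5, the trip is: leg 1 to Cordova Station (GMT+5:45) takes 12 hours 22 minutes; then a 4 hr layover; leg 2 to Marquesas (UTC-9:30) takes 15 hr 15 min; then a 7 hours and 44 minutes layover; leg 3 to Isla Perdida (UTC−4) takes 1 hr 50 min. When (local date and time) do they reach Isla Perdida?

12:16 on Jan 6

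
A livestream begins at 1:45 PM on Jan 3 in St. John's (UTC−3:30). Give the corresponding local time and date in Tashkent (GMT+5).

10:15 PM on Jan 3

In UTC: 1:45 PM + 3:30 = 5:15 PM on Jan 3.
Tashkent is UTC+5:00: 5:15 PM + 5:00 = 10:15 PM on Jan 3.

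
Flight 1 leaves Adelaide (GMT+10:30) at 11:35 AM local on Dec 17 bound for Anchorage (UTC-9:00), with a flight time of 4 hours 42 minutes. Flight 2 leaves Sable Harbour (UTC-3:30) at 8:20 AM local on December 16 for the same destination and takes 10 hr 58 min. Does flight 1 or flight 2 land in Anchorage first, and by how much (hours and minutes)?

Flight 1 in UTC: 11:35 AM − 10:30 = 1:05 AM on Dec 17.
+4 hours 42 minutes → arrive 5:47 AM UTC on Dec 17.
Flight 2 in UTC: 8:20 AM + 3:30 = 11:50 AM on Dec 16.
+10 hours and 58 minutes → arrive 10:48 PM UTC on Dec 16.
Flight 2 lands earlier by 6 hours 59 minutes.

the second, by 6 hours 59 minutes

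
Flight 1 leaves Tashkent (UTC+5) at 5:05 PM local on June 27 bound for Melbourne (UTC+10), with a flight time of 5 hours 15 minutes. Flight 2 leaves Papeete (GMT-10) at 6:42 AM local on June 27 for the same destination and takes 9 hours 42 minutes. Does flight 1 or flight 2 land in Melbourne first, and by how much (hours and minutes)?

the first, by 9 hours 4 minutes

Flight 1 in UTC: 5:05 PM − 5:00 = 12:05 PM on Jun 27.
+5 hours 15 minutes → arrive 5:20 PM UTC on Jun 27.
Flight 2 in UTC: 6:42 AM + 10:00 = 4:42 PM on Jun 27.
+9 hours and 42 minutes → arrive 2:24 AM UTC on Jun 28.
Flight 1 lands earlier by 9 hours 4 minutes.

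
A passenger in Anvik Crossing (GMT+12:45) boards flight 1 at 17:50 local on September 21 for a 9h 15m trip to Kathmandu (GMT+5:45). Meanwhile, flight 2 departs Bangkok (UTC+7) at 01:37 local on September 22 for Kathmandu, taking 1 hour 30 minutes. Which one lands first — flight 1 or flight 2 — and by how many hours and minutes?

the first, by 5 hours 47 minutes

Flight 1 in UTC: 17:50 − 12:45 = 05:05 on Sep 21.
+9 hours 15 minutes → arrive 14:20 UTC on Sep 21.
Flight 2 in UTC: 01:37 − 7:00 = 18:37 on Sep 21.
+1 hour 30 minutes → arrive 20:07 UTC on Sep 21.
Flight 1 lands earlier by 5 hours 47 minutes.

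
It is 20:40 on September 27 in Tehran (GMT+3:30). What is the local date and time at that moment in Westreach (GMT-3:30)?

In UTC: 20:40 − 3:30 = 17:10 on Sep 27.
Westreach is UTC−3:30: 17:10 − 3:30 = 13:40 on Sep 27.

13:40 on Sep 27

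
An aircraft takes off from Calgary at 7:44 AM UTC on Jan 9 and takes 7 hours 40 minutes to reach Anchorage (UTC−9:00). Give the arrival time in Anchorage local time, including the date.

Departure is given in UTC: 7:44 AM on Jan 9.
Add 7 hours and 40 minutes → 3:24 PM UTC.
Anchorage is UTC−9:00: 3:24 PM − 9:00 = 6:24 AM on Jan 9.

6:24 AM on Jan 9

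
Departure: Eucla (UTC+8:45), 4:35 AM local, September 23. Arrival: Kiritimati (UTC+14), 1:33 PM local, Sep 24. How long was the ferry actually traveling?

27 hours 43 minutes

Kiritimati is 5:15 ahead of Eucla.
Clock-face elapsed time (ignoring zones) is 32 hours 58 minutes.
Actual elapsed = 32 hours 58 minutes − 5:15 = 27 hours 43 minutes.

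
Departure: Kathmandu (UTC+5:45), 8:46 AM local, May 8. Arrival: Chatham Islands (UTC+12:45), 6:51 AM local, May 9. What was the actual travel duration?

Departure in UTC: 8:46 AM − 5:45 = 3:01 AM on May 8.
Arrival in UTC: 6:51 AM − 12:45 = 6:06 PM on May 8.
Elapsed = 6:06 PM − 3:01 AM = 15 hours 5 minutes.

15 hours 5 minutes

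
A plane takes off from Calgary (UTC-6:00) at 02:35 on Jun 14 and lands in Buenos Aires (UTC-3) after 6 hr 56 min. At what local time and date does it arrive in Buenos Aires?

Convert departure to UTC: 02:35 + 6:00 = 08:35 UTC on Jun 14.
Add 6 hours and 56 minutes travel time → 15:31 UTC.
Buenos Aires is UTC−3:00, so local arrival = 15:31 − 3:00 = 12:31 on Jun 14.

12:31 on Jun 14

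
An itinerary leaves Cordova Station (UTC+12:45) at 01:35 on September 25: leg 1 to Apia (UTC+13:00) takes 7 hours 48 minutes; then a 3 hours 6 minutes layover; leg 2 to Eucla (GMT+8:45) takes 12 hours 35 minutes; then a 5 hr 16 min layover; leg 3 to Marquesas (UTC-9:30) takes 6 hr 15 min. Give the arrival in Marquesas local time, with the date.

14:20 on September 25

Convert departure to UTC: 01:35 − 12:45 = 12:50 UTC on Sep 24.
Add 7 hours and 48 minutes leg 1 → 20:38 UTC.
Add 3 hours and 6 minutes layover in Apia → 23:44 UTC.
Add 12 hours 35 minutes leg 2 → 12:19 UTC (Sep 25).
Add 5 hours and 16 minutes layover in Eucla → 17:35 UTC.
Add 6 hours and 15 minutes leg 3 → 23:50 UTC.
Marquesas is UTC−9:30, so local arrival = 23:50 − 9:30 = 14:20 on Sep 25.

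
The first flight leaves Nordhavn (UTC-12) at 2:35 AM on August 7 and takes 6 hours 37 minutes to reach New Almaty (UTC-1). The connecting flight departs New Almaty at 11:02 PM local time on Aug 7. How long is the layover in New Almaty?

Convert departure to UTC: 2:35 AM + 12:00 = 2:35 PM UTC on Aug 7.
Add 6 hours 37 minutes flight time → 9:12 PM UTC.
New Almaty is UTC−1:00, so local arrival = 9:12 PM − 1:00 = 8:12 PM on Aug 7.
Layover = 11:02 PM − 8:12 PM = 2 hours 50 minutes.

2 hours 50 minutes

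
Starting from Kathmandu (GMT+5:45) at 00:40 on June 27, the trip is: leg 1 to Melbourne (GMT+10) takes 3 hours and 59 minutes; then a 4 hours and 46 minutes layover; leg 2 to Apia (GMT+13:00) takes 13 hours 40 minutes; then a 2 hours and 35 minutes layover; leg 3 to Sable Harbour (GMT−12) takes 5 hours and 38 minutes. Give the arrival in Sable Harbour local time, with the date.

Convert departure to UTC: 00:40 − 5:45 = 18:55 UTC on Jun 26.
Add 3 hours and 59 minutes leg 1 → 22:54 UTC.
Add 4 hours 46 minutes layover in Melbourne → 03:40 UTC (Jun 27).
Add 13 hours 40 minutes leg 2 → 17:20 UTC.
Add 2 hours and 35 minutes layover in Apia → 19:55 UTC.
Add 5 hours 38 minutes leg 3 → 01:33 UTC (Jun 28).
Sable Harbour is UTC−12:00, so local arrival = 01:33 − 12:00 = 13:33 on Jun 27.

13:33 on June 27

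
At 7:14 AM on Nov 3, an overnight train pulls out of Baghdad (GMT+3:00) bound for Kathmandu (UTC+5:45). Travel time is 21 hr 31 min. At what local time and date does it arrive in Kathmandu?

Convert departure to UTC: 7:14 AM − 3:00 = 4:14 AM UTC on Nov 3.
Add 21 hours 31 minutes travel time → 1:45 AM UTC (Nov 4).
Kathmandu is UTC+5:45, so local arrival = 1:45 AM + 5:45 = 7:30 AM on Nov 4.

7:30 AM on November 4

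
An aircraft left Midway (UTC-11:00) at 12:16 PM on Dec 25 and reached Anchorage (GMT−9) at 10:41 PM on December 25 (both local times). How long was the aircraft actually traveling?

Anchorage is 2:00 ahead of Midway.
Clock-face elapsed time (ignoring zones) is 10 hours 25 minutes.
Actual elapsed = 10 hours 25 minutes − 2:00 = 8 hours 25 minutes.

8 hours 25 minutes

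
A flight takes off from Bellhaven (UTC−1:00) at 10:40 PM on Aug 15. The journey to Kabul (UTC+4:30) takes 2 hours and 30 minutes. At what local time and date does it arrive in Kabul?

Convert departure to UTC: 10:40 PM + 1:00 = 11:40 PM UTC on Aug 15.
Add 2 hours and 30 minutes travel time → 2:10 AM UTC (Aug 16).
Kabul is UTC+4:30, so local arrival = 2:10 AM + 4:30 = 6:40 AM on Aug 16.

6:40 AM on August 16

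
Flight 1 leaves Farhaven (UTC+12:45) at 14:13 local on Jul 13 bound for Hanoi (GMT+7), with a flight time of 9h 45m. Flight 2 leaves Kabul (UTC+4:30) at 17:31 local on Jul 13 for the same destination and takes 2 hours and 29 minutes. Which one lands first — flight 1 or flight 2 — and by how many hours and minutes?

the first, by 4 hours 17 minutes

Flight 1 in UTC: 14:13 − 12:45 = 01:28 on Jul 13.
+9 hours 45 minutes → arrive 11:13 UTC on Jul 13.
Flight 2 in UTC: 17:31 − 4:30 = 13:01 on Jul 13.
+2 hours and 29 minutes → arrive 15:30 UTC on Jul 13.
Flight 1 lands earlier by 4 hours 17 minutes.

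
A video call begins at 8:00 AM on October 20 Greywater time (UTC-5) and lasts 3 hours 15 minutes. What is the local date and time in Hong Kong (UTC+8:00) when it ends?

12:15 AM on October 21

Convert start to UTC: 8:00 AM + 5:00 = 1:00 PM UTC on Oct 20.
Add 3 hours 15 minutes duration → 4:15 PM UTC.
Hong Kong is UTC+8:00, so local end time = 4:15 PM + 8:00 = 12:15 AM on Oct 21.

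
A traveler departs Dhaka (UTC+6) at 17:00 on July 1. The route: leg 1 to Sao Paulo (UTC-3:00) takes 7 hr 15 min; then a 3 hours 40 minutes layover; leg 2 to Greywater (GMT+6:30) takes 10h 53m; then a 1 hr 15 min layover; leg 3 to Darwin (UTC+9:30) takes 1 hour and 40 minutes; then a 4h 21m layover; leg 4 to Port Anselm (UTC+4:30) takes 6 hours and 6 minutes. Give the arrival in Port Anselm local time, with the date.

Convert departure to UTC: 17:00 − 6:00 = 11:00 UTC on Jul 1.
Add 7 hours and 15 minutes leg 1 → 18:15 UTC.
Add 3 hours and 40 minutes layover in Sao Paulo → 21:55 UTC.
Add 10 hours 53 minutes leg 2 → 08:48 UTC (Jul 2).
Add 1 hour 15 minutes layover in Greywater → 10:03 UTC.
Add 1 hour and 40 minutes leg 3 → 11:43 UTC.
Add 4 hours and 21 minutes layover in Darwin → 16:04 UTC.
Add 6 hours 6 minutes leg 4 → 22:10 UTC.
Port Anselm is UTC+4:30, so local arrival = 22:10 + 4:30 = 02:40 on Jul 3.

02:40 on July 3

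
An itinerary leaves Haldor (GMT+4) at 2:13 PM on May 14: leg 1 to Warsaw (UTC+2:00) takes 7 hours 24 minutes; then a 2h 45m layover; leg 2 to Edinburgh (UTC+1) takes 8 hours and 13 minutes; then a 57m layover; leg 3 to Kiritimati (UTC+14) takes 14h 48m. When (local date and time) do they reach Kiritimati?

Convert departure to UTC: 2:13 PM − 4:00 = 10:13 AM UTC on May 14.
Add 7 hours 24 minutes leg 1 → 5:37 PM UTC.
Add 2 hours and 45 minutes layover in Warsaw → 8:22 PM UTC.
Add 8 hours 13 minutes leg 2 → 4:35 AM UTC (May 15).
Add 57 minutes layover in Edinburgh → 5:32 AM UTC.
Add 14 hours and 48 minutes leg 3 → 8:20 PM UTC.
Kiritimati is UTC+14:00, so local arrival = 8:20 PM + 14:00 = 10:20 AM on May 16.

10:20 AM on May 16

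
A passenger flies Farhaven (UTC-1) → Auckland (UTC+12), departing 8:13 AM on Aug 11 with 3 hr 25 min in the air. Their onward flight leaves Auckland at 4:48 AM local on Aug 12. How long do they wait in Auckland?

Convert departure to UTC: 8:13 AM + 1:00 = 9:13 AM UTC on Aug 11.
Add 3 hours and 25 minutes flight time → 12:38 PM UTC.
Auckland is UTC+12:00, so local arrival = 12:38 PM + 12:00 = 12:38 AM on Aug 12.
Layover = 4:48 AM − 12:38 AM = 4 hours 10 minutes.

4 hours 10 minutes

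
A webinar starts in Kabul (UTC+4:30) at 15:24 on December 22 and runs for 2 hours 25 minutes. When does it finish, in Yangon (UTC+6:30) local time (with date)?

19:49 on December 22

Convert start to UTC: 15:24 − 4:30 = 10:54 UTC on Dec 22.
Add 2 hours 25 minutes duration → 13:19 UTC.
Yangon is UTC+6:30, so local end time = 13:19 + 6:30 = 19:49 on Dec 22.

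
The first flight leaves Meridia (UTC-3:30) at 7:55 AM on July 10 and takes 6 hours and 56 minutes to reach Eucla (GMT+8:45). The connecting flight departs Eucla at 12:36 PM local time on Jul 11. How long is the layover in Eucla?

Convert departure to UTC: 7:55 AM + 3:30 = 11:25 AM UTC on Jul 10.
Add 6 hours 56 minutes flight time → 6:21 PM UTC.
Eucla is UTC+8:45, so local arrival = 6:21 PM + 8:45 = 3:06 AM on Jul 11.
Layover = 12:36 PM − 3:06 AM = 9 hours 30 minutes.

9 hours 30 minutes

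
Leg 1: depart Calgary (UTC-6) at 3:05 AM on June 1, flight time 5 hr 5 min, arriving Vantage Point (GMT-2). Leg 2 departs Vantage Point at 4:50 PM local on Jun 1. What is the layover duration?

4 hours 40 minutes

Convert departure to UTC: 3:05 AM + 6:00 = 9:05 AM UTC on Jun 1.
Add 5 hours 5 minutes flight time → 2:10 PM UTC.
Vantage Point is UTC−2:00, so local arrival = 2:10 PM − 2:00 = 12:10 PM on Jun 1.
Layover = 4:50 PM − 12:10 PM = 4 hours 40 minutes.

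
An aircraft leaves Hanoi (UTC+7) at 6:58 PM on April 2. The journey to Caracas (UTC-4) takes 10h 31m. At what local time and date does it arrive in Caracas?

6:29 PM on April 2

Convert departure to UTC: 6:58 PM − 7:00 = 11:58 AM UTC on Apr 2.
Add 10 hours 31 minutes travel time → 10:29 PM UTC.
Caracas is UTC−4:00, so local arrival = 10:29 PM − 4:00 = 6:29 PM on Apr 2.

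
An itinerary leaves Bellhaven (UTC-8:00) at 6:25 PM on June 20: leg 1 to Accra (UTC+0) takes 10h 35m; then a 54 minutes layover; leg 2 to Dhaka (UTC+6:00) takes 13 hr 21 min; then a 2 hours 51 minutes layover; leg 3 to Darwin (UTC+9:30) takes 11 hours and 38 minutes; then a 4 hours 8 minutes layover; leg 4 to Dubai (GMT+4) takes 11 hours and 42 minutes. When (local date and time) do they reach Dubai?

1:34 PM on Jun 23

Convert departure to UTC: 6:25 PM + 8:00 = 2:25 AM UTC on Jun 21.
Add 10 hours 35 minutes leg 1 → 1:00 PM UTC.
Add 54 minutes layover in Accra → 1:54 PM UTC.
Add 13 hours and 21 minutes leg 2 → 3:15 AM UTC (Jun 22).
Add 2 hours 51 minutes layover in Dhaka → 6:06 AM UTC.
Add 11 hours and 38 minutes leg 3 → 5:44 PM UTC.
Add 4 hours and 8 minutes layover in Darwin → 9:52 PM UTC.
Add 11 hours and 42 minutes leg 4 → 9:34 AM UTC (Jun 23).
Dubai is UTC+4:00, so local arrival = 9:34 AM + 4:00 = 1:34 PM on Jun 23.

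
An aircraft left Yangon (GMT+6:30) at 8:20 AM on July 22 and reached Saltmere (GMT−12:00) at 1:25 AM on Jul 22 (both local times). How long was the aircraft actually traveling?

11 hours 35 minutes

Saltmere is 18:30 behind Yangon.
Clock-face elapsed time (ignoring zones) is −6 hours 55 minutes.
Actual elapsed = −6 hours 55 minutes + 18:30 = 11 hours 35 minutes.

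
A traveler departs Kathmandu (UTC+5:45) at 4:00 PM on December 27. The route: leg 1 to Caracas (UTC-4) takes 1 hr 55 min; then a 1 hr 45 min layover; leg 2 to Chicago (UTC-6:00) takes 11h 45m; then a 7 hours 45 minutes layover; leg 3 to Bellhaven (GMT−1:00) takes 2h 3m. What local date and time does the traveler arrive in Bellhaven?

10:28 AM on Dec 28

Convert departure to UTC: 4:00 PM − 5:45 = 10:15 AM UTC on Dec 27.
Add 1 hour and 55 minutes leg 1 → 12:10 PM UTC.
Add 1 hour 45 minutes layover in Caracas → 1:55 PM UTC.
Add 11 hours and 45 minutes leg 2 → 1:40 AM UTC (Dec 28).
Add 7 hours 45 minutes layover in Chicago → 9:25 AM UTC.
Add 2 hours 3 minutes leg 3 → 11:28 AM UTC.
Bellhaven is UTC−1:00, so local arrival = 11:28 AM − 1:00 = 10:28 AM on Dec 28.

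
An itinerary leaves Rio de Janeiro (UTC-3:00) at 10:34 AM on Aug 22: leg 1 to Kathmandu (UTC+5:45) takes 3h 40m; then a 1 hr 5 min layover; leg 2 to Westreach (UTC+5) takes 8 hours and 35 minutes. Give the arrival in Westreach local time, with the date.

7:54 AM on Aug 23

Convert departure to UTC: 10:34 AM + 3:00 = 1:34 PM UTC on Aug 22.
Add 3 hours and 40 minutes leg 1 → 5:14 PM UTC.
Add 1 hour and 5 minutes layover in Kathmandu → 6:19 PM UTC.
Add 8 hours 35 minutes leg 2 → 2:54 AM UTC (Aug 23).
Westreach is UTC+5:00, so local arrival = 2:54 AM + 5:00 = 7:54 AM on Aug 23.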